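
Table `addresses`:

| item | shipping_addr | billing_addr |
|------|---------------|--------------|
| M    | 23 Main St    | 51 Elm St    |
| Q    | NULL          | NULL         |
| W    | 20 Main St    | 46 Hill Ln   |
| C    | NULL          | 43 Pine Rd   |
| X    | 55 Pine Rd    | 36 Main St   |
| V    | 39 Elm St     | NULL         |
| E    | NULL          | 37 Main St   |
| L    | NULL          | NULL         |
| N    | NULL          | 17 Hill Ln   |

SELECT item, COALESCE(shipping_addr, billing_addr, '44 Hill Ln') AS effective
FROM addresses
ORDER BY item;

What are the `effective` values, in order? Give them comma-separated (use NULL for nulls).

43 Pine Rd, 37 Main St, 44 Hill Ln, 23 Main St, 17 Hill Ln, 44 Hill Ln, 39 Elm St, 20 Main St, 55 Pine Rd

item=C: shipping_addr=NULL, billing_addr=43 Pine Rd → 43 Pine Rd
item=E: shipping_addr=NULL, billing_addr=37 Main St → 37 Main St
item=L: shipping_addr=NULL, billing_addr=NULL, → literal 44 Hill Ln → 44 Hill Ln
item=M: shipping_addr=23 Main St → 23 Main St
item=N: shipping_addr=NULL, billing_addr=17 Hill Ln → 17 Hill Ln
item=Q: shipping_addr=NULL, billing_addr=NULL, → literal 44 Hill Ln → 44 Hill Ln
item=V: shipping_addr=39 Elm St → 39 Elm St
item=W: shipping_addr=20 Main St → 20 Main St
item=X: shipping_addr=55 Pine Rd → 55 Pine Rd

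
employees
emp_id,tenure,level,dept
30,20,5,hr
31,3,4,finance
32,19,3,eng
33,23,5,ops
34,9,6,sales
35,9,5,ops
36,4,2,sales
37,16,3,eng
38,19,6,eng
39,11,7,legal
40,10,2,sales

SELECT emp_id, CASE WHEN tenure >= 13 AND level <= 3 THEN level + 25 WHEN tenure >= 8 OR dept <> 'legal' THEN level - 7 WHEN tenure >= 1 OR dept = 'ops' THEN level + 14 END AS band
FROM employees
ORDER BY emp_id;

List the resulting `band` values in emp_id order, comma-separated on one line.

emp_id=30: tenure >= 8 OR dept <> 'legal' → -2
emp_id=31: tenure >= 8 OR dept <> 'legal' → -3
emp_id=32: tenure >= 13 AND level <= 3 → 28
emp_id=33: tenure >= 8 OR dept <> 'legal' → -2
emp_id=34: tenure >= 8 OR dept <> 'legal' → -1
emp_id=35: tenure >= 8 OR dept <> 'legal' → -2
emp_id=36: tenure >= 8 OR dept <> 'legal' → -5
emp_id=37: tenure >= 13 AND level <= 3 → 28
emp_id=38: tenure >= 8 OR dept <> 'legal' → -1
emp_id=39: tenure >= 8 OR dept <> 'legal' → 0
emp_id=40: tenure >= 8 OR dept <> 'legal' → -5

-2, -3, 28, -2, -1, -2, -5, 28, -1, 0, -5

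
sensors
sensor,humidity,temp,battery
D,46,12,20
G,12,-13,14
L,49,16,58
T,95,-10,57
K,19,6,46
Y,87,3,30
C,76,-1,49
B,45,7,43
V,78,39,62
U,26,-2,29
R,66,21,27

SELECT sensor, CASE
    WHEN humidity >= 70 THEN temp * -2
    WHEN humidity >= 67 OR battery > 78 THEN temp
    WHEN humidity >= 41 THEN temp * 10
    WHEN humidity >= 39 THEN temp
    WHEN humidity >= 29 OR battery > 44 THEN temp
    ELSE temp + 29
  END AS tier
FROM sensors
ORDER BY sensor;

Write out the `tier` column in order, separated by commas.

70, 2, 120, 16, 6, 160, 210, 20, 27, -78, -6

sensor=B: humidity >= 41 → 70
sensor=C: humidity >= 70 → 2
sensor=D: humidity >= 41 → 120
sensor=G: ELSE → 16
sensor=K: humidity >= 29 OR battery > 44 → 6
sensor=L: humidity >= 41 → 160
sensor=R: humidity >= 41 → 210
sensor=T: humidity >= 70 → 20
sensor=U: ELSE → 27
sensor=V: humidity >= 70 → -78
sensor=Y: humidity >= 70 → -6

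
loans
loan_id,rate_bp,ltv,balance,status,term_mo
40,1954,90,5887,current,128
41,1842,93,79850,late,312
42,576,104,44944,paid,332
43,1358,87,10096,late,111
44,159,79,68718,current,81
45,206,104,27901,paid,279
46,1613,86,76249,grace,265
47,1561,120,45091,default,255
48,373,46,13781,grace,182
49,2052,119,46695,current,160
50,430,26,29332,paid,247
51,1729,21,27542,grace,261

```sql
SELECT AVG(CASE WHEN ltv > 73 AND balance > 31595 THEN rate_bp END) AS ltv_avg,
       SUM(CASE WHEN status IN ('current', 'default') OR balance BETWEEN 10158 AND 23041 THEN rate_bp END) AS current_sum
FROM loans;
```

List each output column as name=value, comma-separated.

ltv_avg=1300.5, current_sum=6099

[ltv_avg: ltv > 73 AND balance > 31595]
loan_id=40: ✗
loan_id=41: ✓ → 1842
loan_id=42: ✓ → 576
loan_id=43: ✗
loan_id=44: ✓ → 159
loan_id=45: ✗
loan_id=46: ✓ → 1613
loan_id=47: ✓ → 1561
loan_id=48: ✗
loan_id=49: ✓ → 2052
loan_id=50: ✗
loan_id=51: ✗
ltv_avg = (1842 + 576 + 159 + 1613 + 1561 + 2052) / 6 = 1300.5
—
[current_sum: status IN ('current', 'default') OR balance BETWEEN 10158 AND 23041]
loan_id=40: ✓ → 1954
loan_id=41: ✗
loan_id=42: ✗
loan_id=43: ✗
loan_id=44: ✓ → 159
loan_id=45: ✗
loan_id=46: ✗
loan_id=47: ✓ → 1561
loan_id=48: ✓ → 373
loan_id=49: ✓ → 2052
loan_id=50: ✗
loan_id=51: ✗
current_sum = 1954 + 159 + 1561 + 373 + 2052 = 6099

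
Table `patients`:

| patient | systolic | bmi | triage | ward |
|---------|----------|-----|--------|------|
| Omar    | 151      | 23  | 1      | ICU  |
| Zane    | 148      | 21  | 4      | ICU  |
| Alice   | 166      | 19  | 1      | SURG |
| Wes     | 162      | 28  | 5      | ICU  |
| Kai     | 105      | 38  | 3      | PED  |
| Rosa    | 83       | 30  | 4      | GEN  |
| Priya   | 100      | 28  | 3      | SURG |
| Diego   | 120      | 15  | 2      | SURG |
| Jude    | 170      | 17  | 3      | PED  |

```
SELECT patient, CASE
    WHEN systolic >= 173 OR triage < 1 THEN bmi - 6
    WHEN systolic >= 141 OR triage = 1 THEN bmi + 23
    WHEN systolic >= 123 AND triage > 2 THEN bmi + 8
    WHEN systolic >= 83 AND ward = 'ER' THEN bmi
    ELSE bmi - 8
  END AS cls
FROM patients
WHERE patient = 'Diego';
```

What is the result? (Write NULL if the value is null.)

patient = Diego: systolic=120, bmi=15, triage=2, ward=SURG.
systolic >= 173 OR triage < 1 → false
systolic >= 141 OR triage = 1 → false
systolic >= 123 AND triage > 2 → false
systolic >= 83 AND ward = 'ER' → false
No prior WHEN matched → ELSE → 7

7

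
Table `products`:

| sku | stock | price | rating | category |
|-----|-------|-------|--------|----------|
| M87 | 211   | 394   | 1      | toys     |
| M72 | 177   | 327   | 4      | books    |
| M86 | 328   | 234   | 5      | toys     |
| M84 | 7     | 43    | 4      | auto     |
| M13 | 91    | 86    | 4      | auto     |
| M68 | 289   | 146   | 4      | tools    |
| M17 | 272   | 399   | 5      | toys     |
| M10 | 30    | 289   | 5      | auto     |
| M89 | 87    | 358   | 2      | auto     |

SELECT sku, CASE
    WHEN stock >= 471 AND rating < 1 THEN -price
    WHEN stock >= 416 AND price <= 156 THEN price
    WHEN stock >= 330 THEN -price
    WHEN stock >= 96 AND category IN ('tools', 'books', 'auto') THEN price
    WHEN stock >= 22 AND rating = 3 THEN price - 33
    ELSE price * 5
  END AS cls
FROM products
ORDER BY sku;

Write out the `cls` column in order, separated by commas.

1445, 430, 1995, 146, 327, 215, 1170, 1970, 1790

sku=M10: ELSE → 1445
sku=M13: ELSE → 430
sku=M17: ELSE → 1995
sku=M68: stock >= 96 AND category IN ('tools', 'books', 'auto') → 146
sku=M72: stock >= 96 AND category IN ('tools', 'books', 'auto') → 327
sku=M84: ELSE → 215
sku=M86: ELSE → 1170
sku=M87: ELSE → 1970
sku=M89: ELSE → 1790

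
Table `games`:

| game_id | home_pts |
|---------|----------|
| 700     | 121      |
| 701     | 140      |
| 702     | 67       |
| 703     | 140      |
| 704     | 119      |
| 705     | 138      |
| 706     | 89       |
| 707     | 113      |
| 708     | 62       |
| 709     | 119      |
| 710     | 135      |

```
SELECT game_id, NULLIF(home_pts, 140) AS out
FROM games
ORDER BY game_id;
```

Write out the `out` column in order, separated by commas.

game_id=700: home_pts=121 vs 140: differ → 121
game_id=701: home_pts=140 vs 140: equal → NULL
game_id=702: home_pts=67 vs 140: differ → 67
game_id=703: home_pts=140 vs 140: equal → NULL
game_id=704: home_pts=119 vs 140: differ → 119
game_id=705: home_pts=138 vs 140: differ → 138
game_id=706: home_pts=89 vs 140: differ → 89
game_id=707: home_pts=113 vs 140: differ → 113
game_id=708: home_pts=62 vs 140: differ → 62
game_id=709: home_pts=119 vs 140: differ → 119
game_id=710: home_pts=135 vs 140: differ → 135

121, NULL, 67, NULL, 119, 138, 89, 113, 62, 119, 135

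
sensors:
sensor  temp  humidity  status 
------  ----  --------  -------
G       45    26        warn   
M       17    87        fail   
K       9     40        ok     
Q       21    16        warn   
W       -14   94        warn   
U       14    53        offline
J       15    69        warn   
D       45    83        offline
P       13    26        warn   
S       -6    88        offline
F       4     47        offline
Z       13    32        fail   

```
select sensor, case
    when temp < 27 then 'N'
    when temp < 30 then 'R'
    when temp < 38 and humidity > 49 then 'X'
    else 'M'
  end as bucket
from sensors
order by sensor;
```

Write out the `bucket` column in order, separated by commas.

M, N, M, N, N, N, N, N, N, N, N, N

sensor=D: ELSE → M
sensor=F: temp < 27 → N
sensor=G: ELSE → M
sensor=J: temp < 27 → N
sensor=K: temp < 27 → N
sensor=M: temp < 27 → N
sensor=P: temp < 27 → N
sensor=Q: temp < 27 → N
sensor=S: temp < 27 → N
sensor=U: temp < 27 → N
sensor=W: temp < 27 → N
sensor=Z: temp < 27 → N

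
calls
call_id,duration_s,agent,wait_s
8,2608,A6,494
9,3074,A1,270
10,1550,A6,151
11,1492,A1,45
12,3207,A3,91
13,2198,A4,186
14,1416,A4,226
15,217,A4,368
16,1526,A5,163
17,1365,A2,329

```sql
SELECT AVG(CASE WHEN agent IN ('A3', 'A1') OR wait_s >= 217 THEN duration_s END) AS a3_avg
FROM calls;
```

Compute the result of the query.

call_id=8: ✓ → 2608
call_id=9: ✓ → 3074
call_id=10: ✗
call_id=11: ✓ → 1492
call_id=12: ✓ → 3207
call_id=13: ✗
call_id=14: ✓ → 1416
call_id=15: ✓ → 217
call_id=16: ✗
call_id=17: ✓ → 1365
a3_avg = (2608 + 3074 + 1492 + 3207 + 1416 + 217 + 1365) / 7 = 1911.2857142857

1911.2857142857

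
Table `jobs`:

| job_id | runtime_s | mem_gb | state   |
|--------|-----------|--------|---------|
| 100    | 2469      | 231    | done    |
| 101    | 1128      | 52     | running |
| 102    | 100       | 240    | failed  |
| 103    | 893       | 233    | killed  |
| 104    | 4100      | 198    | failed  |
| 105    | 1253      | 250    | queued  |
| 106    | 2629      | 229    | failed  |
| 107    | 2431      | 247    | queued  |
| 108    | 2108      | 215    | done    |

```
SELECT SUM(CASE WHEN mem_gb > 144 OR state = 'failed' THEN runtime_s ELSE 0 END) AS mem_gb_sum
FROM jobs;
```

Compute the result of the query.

15983

job_id=100: ✓ → 2469
job_id=101: ✗
job_id=102: ✓ → 100
job_id=103: ✓ → 893
job_id=104: ✓ → 4100
job_id=105: ✓ → 1253
job_id=106: ✓ → 2629
job_id=107: ✓ → 2431
job_id=108: ✓ → 2108
mem_gb_sum = 2469 + 100 + 893 + 4100 + 1253 + 2629 + 2431 + 2108 = 15983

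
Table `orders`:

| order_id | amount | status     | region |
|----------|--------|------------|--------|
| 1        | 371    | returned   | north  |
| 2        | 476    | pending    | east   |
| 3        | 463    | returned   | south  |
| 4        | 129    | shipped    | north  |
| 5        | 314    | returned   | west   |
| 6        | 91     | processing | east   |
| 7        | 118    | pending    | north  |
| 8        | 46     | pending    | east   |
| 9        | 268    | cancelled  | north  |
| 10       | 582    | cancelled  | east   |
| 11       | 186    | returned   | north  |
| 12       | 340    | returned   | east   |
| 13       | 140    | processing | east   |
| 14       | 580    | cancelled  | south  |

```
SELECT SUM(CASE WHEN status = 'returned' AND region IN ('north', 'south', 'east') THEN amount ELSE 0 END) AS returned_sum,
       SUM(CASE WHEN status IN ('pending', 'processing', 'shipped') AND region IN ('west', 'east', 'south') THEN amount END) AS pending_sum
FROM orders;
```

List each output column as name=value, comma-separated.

[returned_sum: status = 'returned' AND region IN ('north', 'south', 'east')]
order_id=1: ✓ → 371
order_id=2: ✗
order_id=3: ✓ → 463
order_id=4: ✗
order_id=5: ✗
order_id=6: ✗
order_id=7: ✗
order_id=8: ✗
order_id=9: ✗
order_id=10: ✗
order_id=11: ✓ → 186
order_id=12: ✓ → 340
order_id=13: ✗
order_id=14: ✗
returned_sum = 371 + 463 + 186 + 340 = 1360
—
[pending_sum: status IN ('pending', 'processing', 'shipped') AND region IN ('west', 'east', 'south')]
order_id=1: ✗
order_id=2: ✓ → 476
order_id=3: ✗
order_id=4: ✗
order_id=5: ✗
order_id=6: ✓ → 91
order_id=7: ✗
order_id=8: ✓ → 46
order_id=9: ✗
order_id=10: ✗
order_id=11: ✗
order_id=12: ✗
order_id=13: ✓ → 140
order_id=14: ✗
pending_sum = 476 + 91 + 46 + 140 = 753

returned_sum=1360, pending_sum=753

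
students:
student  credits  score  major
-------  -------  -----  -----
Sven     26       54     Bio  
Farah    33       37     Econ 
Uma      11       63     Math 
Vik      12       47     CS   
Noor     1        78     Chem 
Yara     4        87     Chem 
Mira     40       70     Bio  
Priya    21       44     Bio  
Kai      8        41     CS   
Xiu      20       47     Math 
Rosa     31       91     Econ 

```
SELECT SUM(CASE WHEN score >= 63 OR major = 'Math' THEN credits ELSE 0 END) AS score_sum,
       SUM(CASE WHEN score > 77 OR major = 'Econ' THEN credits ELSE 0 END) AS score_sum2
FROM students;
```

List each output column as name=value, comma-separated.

[score_sum: score >= 63 OR major = 'Math']
student=Sven: ✗
student=Farah: ✗
student=Uma: ✓ → 11
student=Vik: ✗
student=Noor: ✓ → 1
student=Yara: ✓ → 4
student=Mira: ✓ → 40
student=Priya: ✗
student=Kai: ✗
student=Xiu: ✓ → 20
student=Rosa: ✓ → 31
score_sum = 11 + 1 + 4 + 40 + 20 + 31 = 107
—
[score_sum2: score > 77 OR major = 'Econ']
student=Sven: ✗
student=Farah: ✓ → 33
student=Uma: ✗
student=Vik: ✗
student=Noor: ✓ → 1
student=Yara: ✓ → 4
student=Mira: ✗
student=Priya: ✗
student=Kai: ✗
student=Xiu: ✗
student=Rosa: ✓ → 31
score_sum2 = 33 + 1 + 4 + 31 = 69

score_sum=107, score_sum2=69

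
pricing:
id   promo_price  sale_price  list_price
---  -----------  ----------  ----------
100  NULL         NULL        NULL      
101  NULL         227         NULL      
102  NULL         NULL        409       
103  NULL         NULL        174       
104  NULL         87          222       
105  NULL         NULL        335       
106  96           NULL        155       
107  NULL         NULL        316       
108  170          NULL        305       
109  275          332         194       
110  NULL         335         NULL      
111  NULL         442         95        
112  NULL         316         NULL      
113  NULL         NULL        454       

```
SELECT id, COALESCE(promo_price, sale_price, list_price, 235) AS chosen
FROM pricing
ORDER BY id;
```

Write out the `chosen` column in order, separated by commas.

235, 227, 409, 174, 87, 335, 96, 316, 170, 275, 335, 442, 316, 454

id=100: promo_price=NULL, sale_price=NULL, list_price=NULL, → literal 235 → 235
id=101: promo_price=NULL, sale_price=227 → 227
id=102: promo_price=NULL, sale_price=NULL, list_price=409 → 409
id=103: promo_price=NULL, sale_price=NULL, list_price=174 → 174
id=104: promo_price=NULL, sale_price=87 → 87
id=105: promo_price=NULL, sale_price=NULL, list_price=335 → 335
id=106: promo_price=96 → 96
id=107: promo_price=NULL, sale_price=NULL, list_price=316 → 316
id=108: promo_price=170 → 170
id=109: promo_price=275 → 275
id=110: promo_price=NULL, sale_price=335 → 335
id=111: promo_price=NULL, sale_price=442 → 442
id=112: promo_price=NULL, sale_price=316 → 316
id=113: promo_price=NULL, sale_price=NULL, list_price=454 → 454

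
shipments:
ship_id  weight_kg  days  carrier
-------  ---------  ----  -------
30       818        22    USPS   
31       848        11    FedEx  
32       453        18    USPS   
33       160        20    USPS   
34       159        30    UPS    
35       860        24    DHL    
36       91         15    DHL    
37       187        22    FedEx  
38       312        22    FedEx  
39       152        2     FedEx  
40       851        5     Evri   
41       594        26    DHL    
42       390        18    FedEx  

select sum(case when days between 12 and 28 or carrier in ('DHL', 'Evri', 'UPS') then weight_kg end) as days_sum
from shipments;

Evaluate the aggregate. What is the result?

4875

ship_id=30: ✓ → 818
ship_id=31: ✗
ship_id=32: ✓ → 453
ship_id=33: ✓ → 160
ship_id=34: ✓ → 159
ship_id=35: ✓ → 860
ship_id=36: ✓ → 91
ship_id=37: ✓ → 187
ship_id=38: ✓ → 312
ship_id=39: ✗
ship_id=40: ✓ → 851
ship_id=41: ✓ → 594
ship_id=42: ✓ → 390
days_sum = 818 + 453 + 160 + 159 + 860 + 91 + 187 + 312 + 851 + 594 + 390 = 4875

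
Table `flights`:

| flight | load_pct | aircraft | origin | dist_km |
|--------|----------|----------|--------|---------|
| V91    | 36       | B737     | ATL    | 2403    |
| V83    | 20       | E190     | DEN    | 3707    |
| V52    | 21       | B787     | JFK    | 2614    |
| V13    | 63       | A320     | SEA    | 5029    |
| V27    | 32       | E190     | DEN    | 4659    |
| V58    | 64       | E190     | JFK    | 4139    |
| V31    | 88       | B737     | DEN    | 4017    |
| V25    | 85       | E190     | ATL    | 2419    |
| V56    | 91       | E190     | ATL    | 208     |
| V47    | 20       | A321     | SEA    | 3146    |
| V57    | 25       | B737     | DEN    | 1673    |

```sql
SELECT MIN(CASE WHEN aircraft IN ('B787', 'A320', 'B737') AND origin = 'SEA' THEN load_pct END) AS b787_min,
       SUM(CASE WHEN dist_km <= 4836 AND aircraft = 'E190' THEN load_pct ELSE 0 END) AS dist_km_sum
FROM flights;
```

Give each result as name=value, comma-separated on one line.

b787_min=63, dist_km_sum=292

[b787_min: aircraft IN ('B787', 'A320', 'B737') AND origin = 'SEA']
flight=V91: ✗
flight=V83: ✗
flight=V52: ✗
flight=V13: ✓ → 63
flight=V27: ✗
flight=V58: ✗
flight=V31: ✗
flight=V25: ✗
flight=V56: ✗
flight=V47: ✗
flight=V57: ✗
b787_min = MIN(63) = 63
—
[dist_km_sum: dist_km <= 4836 AND aircraft = 'E190']
flight=V91: ✗
flight=V83: ✓ → 20
flight=V52: ✗
flight=V13: ✗
flight=V27: ✓ → 32
flight=V58: ✓ → 64
flight=V31: ✗
flight=V25: ✓ → 85
flight=V56: ✓ → 91
flight=V47: ✗
flight=V57: ✗
dist_km_sum = 20 + 32 + 64 + 85 + 91 = 292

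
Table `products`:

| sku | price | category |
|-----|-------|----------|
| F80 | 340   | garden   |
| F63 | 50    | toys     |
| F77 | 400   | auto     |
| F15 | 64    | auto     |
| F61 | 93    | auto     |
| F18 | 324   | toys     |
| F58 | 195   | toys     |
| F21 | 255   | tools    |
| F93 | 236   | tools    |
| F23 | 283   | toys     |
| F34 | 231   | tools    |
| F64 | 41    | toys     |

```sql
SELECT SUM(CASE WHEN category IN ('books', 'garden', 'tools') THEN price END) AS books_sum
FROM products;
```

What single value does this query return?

1062

sku=F80: ✓ → 340
sku=F63: ✗
sku=F77: ✗
sku=F15: ✗
sku=F61: ✗
sku=F18: ✗
sku=F58: ✗
sku=F21: ✓ → 255
sku=F93: ✓ → 236
sku=F23: ✗
sku=F34: ✓ → 231
sku=F64: ✗
books_sum = 340 + 255 + 236 + 231 = 1062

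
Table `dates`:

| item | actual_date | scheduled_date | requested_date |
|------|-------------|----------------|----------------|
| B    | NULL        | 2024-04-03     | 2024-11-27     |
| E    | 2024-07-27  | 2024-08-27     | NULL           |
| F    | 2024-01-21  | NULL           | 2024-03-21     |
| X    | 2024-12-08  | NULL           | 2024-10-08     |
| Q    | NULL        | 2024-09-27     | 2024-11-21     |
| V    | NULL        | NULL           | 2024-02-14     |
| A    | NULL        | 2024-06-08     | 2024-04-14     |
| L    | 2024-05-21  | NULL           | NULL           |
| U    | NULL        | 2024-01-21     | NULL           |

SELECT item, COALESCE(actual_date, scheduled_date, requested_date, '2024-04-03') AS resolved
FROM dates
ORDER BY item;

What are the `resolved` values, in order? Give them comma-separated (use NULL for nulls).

item=A: actual_date=NULL, scheduled_date=2024-06-08 → 2024-06-08
item=B: actual_date=NULL, scheduled_date=2024-04-03 → 2024-04-03
item=E: actual_date=2024-07-27 → 2024-07-27
item=F: actual_date=2024-01-21 → 2024-01-21
item=L: actual_date=2024-05-21 → 2024-05-21
item=Q: actual_date=NULL, scheduled_date=2024-09-27 → 2024-09-27
item=U: actual_date=NULL, scheduled_date=2024-01-21 → 2024-01-21
item=V: actual_date=NULL, scheduled_date=NULL, requested_date=2024-02-14 → 2024-02-14
item=X: actual_date=2024-12-08 → 2024-12-08

2024-06-08, 2024-04-03, 2024-07-27, 2024-01-21, 2024-05-21, 2024-09-27, 2024-01-21, 2024-02-14, 2024-12-08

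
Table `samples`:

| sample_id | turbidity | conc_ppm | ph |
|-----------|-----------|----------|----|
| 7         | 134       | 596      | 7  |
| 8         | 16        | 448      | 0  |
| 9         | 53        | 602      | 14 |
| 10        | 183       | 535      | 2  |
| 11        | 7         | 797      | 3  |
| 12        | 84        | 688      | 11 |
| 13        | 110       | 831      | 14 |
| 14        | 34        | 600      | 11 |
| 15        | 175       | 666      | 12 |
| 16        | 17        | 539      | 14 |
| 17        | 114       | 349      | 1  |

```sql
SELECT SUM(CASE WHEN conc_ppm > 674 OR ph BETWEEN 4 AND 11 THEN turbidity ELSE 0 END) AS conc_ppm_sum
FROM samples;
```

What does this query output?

sample_id=7: ✓ → 134
sample_id=8: ✗
sample_id=9: ✗
sample_id=10: ✗
sample_id=11: ✓ → 7
sample_id=12: ✓ → 84
sample_id=13: ✓ → 110
sample_id=14: ✓ → 34
sample_id=15: ✗
sample_id=16: ✗
sample_id=17: ✗
conc_ppm_sum = 134 + 7 + 84 + 110 + 34 = 369

369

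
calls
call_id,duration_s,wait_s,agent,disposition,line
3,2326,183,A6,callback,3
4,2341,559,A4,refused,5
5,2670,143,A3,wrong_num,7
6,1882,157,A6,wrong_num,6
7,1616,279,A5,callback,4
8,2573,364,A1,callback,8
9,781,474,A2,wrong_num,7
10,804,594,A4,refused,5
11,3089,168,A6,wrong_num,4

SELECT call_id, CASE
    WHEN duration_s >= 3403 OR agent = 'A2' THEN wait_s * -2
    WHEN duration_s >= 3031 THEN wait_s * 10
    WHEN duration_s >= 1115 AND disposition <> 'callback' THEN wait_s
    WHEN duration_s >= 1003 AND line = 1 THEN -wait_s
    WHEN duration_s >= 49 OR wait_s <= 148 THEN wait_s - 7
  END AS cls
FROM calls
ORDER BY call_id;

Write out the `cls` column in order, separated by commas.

176, 559, 143, 157, 272, 357, -948, 587, 1680

call_id=3: duration_s >= 49 OR wait_s <= 148 → 176
call_id=4: duration_s >= 1115 AND disposition <> 'callback' → 559
call_id=5: duration_s >= 1115 AND disposition <> 'callback' → 143
call_id=6: duration_s >= 1115 AND disposition <> 'callback' → 157
call_id=7: duration_s >= 49 OR wait_s <= 148 → 272
call_id=8: duration_s >= 49 OR wait_s <= 148 → 357
call_id=9: duration_s >= 3403 OR agent = 'A2' → -948
call_id=10: duration_s >= 49 OR wait_s <= 148 → 587
call_id=11: duration_s >= 3031 → 1680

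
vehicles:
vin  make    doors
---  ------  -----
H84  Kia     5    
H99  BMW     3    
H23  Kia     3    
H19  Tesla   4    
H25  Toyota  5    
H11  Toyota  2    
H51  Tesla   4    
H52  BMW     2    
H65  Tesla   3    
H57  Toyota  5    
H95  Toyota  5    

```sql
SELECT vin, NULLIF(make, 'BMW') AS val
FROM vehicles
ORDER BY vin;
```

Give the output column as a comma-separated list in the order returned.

Toyota, Tesla, Kia, Toyota, Tesla, NULL, Toyota, Tesla, Kia, Toyota, NULL

vin=H11: make=Toyota vs BMW: differ → Toyota
vin=H19: make=Tesla vs BMW: differ → Tesla
vin=H23: make=Kia vs BMW: differ → Kia
vin=H25: make=Toyota vs BMW: differ → Toyota
vin=H51: make=Tesla vs BMW: differ → Tesla
vin=H52: make=BMW vs BMW: equal → NULL
vin=H57: make=Toyota vs BMW: differ → Toyota
vin=H65: make=Tesla vs BMW: differ → Tesla
vin=H84: make=Kia vs BMW: differ → Kia
vin=H95: make=Toyota vs BMW: differ → Toyota
vin=H99: make=BMW vs BMW: equal → NULL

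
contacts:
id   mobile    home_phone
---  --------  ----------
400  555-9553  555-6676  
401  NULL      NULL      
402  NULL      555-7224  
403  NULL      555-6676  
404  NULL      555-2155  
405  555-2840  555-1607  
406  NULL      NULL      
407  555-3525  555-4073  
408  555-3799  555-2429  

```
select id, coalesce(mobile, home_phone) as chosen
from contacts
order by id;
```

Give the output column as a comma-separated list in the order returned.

555-9553, NULL, 555-7224, 555-6676, 555-2155, 555-2840, NULL, 555-3525, 555-3799

id=400: mobile=555-9553 → 555-9553
id=401: mobile=NULL, home_phone=NULL (all NULL) → NULL
id=402: mobile=NULL, home_phone=555-7224 → 555-7224
id=403: mobile=NULL, home_phone=555-6676 → 555-6676
id=404: mobile=NULL, home_phone=555-2155 → 555-2155
id=405: mobile=555-2840 → 555-2840
id=406: mobile=NULL, home_phone=NULL (all NULL) → NULL
id=407: mobile=555-3525 → 555-3525
id=408: mobile=555-3799 → 555-3799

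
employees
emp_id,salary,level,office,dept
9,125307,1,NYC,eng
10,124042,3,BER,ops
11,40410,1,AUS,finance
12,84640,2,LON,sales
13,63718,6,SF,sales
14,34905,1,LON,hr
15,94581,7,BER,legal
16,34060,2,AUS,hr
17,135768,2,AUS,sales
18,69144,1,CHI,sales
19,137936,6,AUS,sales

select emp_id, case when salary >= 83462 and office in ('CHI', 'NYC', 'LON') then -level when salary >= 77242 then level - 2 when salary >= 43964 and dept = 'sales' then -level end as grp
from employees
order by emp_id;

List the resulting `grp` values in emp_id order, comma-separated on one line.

emp_id=9: salary >= 83462 and office in ('CHI', 'NYC', 'LON') → -1
emp_id=10: salary >= 77242 → 1
emp_id=11: (no match → NULL) → NULL
emp_id=12: salary >= 83462 and office in ('CHI', 'NYC', 'LON') → -2
emp_id=13: salary >= 43964 and dept = 'sales' → -6
emp_id=14: (no match → NULL) → NULL
emp_id=15: salary >= 77242 → 5
emp_id=16: (no match → NULL) → NULL
emp_id=17: salary >= 77242 → 0
emp_id=18: salary >= 43964 and dept = 'sales' → -1
emp_id=19: salary >= 77242 → 4

-1, 1, NULL, -2, -6, NULL, 5, NULL, 0, -1, 4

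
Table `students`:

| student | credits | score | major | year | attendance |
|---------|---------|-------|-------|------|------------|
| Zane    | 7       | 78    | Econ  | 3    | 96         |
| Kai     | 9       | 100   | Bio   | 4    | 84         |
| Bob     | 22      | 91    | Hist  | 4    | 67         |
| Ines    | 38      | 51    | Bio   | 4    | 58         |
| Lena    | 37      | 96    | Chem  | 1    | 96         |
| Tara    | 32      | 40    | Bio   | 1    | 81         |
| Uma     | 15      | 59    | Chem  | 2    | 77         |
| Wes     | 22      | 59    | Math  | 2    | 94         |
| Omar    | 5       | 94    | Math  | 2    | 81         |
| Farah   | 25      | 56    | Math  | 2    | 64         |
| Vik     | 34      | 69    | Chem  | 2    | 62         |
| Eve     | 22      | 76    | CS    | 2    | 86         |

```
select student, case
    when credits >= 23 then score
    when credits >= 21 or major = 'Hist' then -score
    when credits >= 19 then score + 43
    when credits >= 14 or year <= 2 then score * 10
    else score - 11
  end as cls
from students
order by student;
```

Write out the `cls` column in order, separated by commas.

student=Bob: credits >= 21 or major = 'Hist' → -91
student=Eve: credits >= 21 or major = 'Hist' → -76
student=Farah: credits >= 23 → 56
student=Ines: credits >= 23 → 51
student=Kai: ELSE → 89
student=Lena: credits >= 23 → 96
student=Omar: credits >= 14 or year <= 2 → 940
student=Tara: credits >= 23 → 40
student=Uma: credits >= 14 or year <= 2 → 590
student=Vik: credits >= 23 → 69
student=Wes: credits >= 21 or major = 'Hist' → -59
student=Zane: ELSE → 67

-91, -76, 56, 51, 89, 96, 940, 40, 590, 69, -59, 67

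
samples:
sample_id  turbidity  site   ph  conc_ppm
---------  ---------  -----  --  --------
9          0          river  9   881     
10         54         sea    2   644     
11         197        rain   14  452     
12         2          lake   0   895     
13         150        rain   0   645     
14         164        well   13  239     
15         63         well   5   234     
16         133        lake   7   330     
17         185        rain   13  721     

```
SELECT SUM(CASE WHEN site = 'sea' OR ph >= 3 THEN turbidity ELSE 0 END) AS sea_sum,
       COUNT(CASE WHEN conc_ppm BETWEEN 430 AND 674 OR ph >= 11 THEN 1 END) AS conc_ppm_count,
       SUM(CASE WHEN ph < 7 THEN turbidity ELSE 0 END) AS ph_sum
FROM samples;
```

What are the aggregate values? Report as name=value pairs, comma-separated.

[sea_sum: site = 'sea' OR ph >= 3]
sample_id=9: ✓ → 0
sample_id=10: ✓ → 54
sample_id=11: ✓ → 197
sample_id=12: ✗
sample_id=13: ✗
sample_id=14: ✓ → 164
sample_id=15: ✓ → 63
sample_id=16: ✓ → 133
sample_id=17: ✓ → 185
sea_sum = 54 + 197 + 164 + 63 + 133 + 185 = 796
—
[conc_ppm_count: conc_ppm BETWEEN 430 AND 674 OR ph >= 11]
sample_id=9: ✗
sample_id=10: ✓ → 1
sample_id=11: ✓ → 1
sample_id=12: ✗
sample_id=13: ✓ → 1
sample_id=14: ✓ → 1
sample_id=15: ✗
sample_id=16: ✗
sample_id=17: ✓ → 1
conc_ppm_count = COUNT(1, 1, 1, 1, 1) = 5
—
[ph_sum: ph < 7]
sample_id=9: ✗
sample_id=10: ✓ → 54
sample_id=11: ✗
sample_id=12: ✓ → 2
sample_id=13: ✓ → 150
sample_id=14: ✗
sample_id=15: ✓ → 63
sample_id=16: ✗
sample_id=17: ✗
ph_sum = 54 + 2 + 150 + 63 = 269

sea_sum=796, conc_ppm_count=5, ph_sum=269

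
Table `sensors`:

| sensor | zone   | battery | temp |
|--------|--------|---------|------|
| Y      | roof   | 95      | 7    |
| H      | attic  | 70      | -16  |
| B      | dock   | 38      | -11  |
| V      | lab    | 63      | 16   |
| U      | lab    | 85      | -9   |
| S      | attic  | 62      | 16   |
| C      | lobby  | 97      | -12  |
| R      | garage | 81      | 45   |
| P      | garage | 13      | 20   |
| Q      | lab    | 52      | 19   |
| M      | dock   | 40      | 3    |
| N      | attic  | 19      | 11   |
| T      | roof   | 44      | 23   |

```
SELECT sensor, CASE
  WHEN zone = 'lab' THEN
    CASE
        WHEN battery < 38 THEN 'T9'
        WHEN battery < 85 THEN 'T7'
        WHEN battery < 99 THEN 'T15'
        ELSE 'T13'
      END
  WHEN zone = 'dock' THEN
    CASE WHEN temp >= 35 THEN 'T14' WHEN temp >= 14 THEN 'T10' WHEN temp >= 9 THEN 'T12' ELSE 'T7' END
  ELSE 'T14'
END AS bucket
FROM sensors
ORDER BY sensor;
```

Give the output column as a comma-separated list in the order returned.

T7, T14, T14, T7, T14, T14, T7, T14, T14, T14, T15, T7, T14

sensor=B: zone='dock' → inner[ELSE] → T7
sensor=C: zone='lobby' → outer ELSE → T14
sensor=H: zone='attic' → outer ELSE → T14
sensor=M: zone='dock' → inner[ELSE] → T7
sensor=N: zone='attic' → outer ELSE → T14
sensor=P: zone='garage' → outer ELSE → T14
sensor=Q: zone='lab' → inner[battery < 85] → T7
sensor=R: zone='garage' → outer ELSE → T14
sensor=S: zone='attic' → outer ELSE → T14
sensor=T: zone='roof' → outer ELSE → T14
sensor=U: zone='lab' → inner[battery < 99] → T15
sensor=V: zone='lab' → inner[battery < 85] → T7
sensor=Y: zone='roof' → outer ELSE → T14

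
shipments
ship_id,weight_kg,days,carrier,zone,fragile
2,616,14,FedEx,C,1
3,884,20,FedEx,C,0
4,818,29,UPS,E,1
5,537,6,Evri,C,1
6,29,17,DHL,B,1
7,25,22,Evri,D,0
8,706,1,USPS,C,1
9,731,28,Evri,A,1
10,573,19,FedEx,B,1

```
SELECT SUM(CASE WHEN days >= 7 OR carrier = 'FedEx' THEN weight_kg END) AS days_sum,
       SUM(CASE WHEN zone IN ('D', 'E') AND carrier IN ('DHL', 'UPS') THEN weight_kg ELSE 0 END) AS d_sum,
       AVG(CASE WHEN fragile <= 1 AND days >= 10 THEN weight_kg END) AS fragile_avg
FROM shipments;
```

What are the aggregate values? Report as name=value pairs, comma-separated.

days_sum=3676, d_sum=818, fragile_avg=525.1428571429

[days_sum: days >= 7 OR carrier = 'FedEx']
ship_id=2: ✓ → 616
ship_id=3: ✓ → 884
ship_id=4: ✓ → 818
ship_id=5: ✗
ship_id=6: ✓ → 29
ship_id=7: ✓ → 25
ship_id=8: ✗
ship_id=9: ✓ → 731
ship_id=10: ✓ → 573
days_sum = 616 + 884 + 818 + 29 + 25 + 731 + 573 = 3676
—
[d_sum: zone IN ('D', 'E') AND carrier IN ('DHL', 'UPS')]
ship_id=2: ✗
ship_id=3: ✗
ship_id=4: ✓ → 818
ship_id=5: ✗
ship_id=6: ✗
ship_id=7: ✗
ship_id=8: ✗
ship_id=9: ✗
ship_id=10: ✗
d_sum = 818
—
[fragile_avg: fragile <= 1 AND days >= 10]
ship_id=2: ✓ → 616
ship_id=3: ✓ → 884
ship_id=4: ✓ → 818
ship_id=5: ✗
ship_id=6: ✓ → 29
ship_id=7: ✓ → 25
ship_id=8: ✗
ship_id=9: ✓ → 731
ship_id=10: ✓ → 573
fragile_avg = (616 + 884 + 818 + 29 + 25 + 731 + 573) / 7 = 525.1428571429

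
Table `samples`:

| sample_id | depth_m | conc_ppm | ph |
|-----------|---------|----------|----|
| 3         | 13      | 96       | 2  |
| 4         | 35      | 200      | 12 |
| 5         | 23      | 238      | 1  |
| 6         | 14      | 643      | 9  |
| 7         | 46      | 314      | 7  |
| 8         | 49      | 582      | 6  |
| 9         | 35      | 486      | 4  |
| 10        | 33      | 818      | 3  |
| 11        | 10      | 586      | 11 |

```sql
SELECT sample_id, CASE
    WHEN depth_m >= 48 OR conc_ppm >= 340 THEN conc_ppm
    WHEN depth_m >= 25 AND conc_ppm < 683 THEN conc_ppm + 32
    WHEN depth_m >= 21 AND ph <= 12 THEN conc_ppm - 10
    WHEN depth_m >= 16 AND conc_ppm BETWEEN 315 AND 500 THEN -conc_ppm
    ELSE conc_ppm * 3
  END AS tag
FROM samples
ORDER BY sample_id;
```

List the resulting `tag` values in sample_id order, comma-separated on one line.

288, 232, 228, 643, 346, 582, 486, 818, 586

sample_id=3: ELSE → 288
sample_id=4: depth_m >= 25 AND conc_ppm < 683 → 232
sample_id=5: depth_m >= 21 AND ph <= 12 → 228
sample_id=6: depth_m >= 48 OR conc_ppm >= 340 → 643
sample_id=7: depth_m >= 25 AND conc_ppm < 683 → 346
sample_id=8: depth_m >= 48 OR conc_ppm >= 340 → 582
sample_id=9: depth_m >= 48 OR conc_ppm >= 340 → 486
sample_id=10: depth_m >= 48 OR conc_ppm >= 340 → 818
sample_id=11: depth_m >= 48 OR conc_ppm >= 340 → 586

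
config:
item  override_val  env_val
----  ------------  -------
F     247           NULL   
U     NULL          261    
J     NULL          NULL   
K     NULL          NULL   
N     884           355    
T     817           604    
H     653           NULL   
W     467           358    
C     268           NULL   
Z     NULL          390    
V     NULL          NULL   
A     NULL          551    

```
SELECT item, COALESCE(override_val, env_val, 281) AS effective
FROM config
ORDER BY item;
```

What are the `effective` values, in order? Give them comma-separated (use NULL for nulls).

item=A: override_val=NULL, env_val=551 → 551
item=C: override_val=268 → 268
item=F: override_val=247 → 247
item=H: override_val=653 → 653
item=J: override_val=NULL, env_val=NULL, → literal 281 → 281
item=K: override_val=NULL, env_val=NULL, → literal 281 → 281
item=N: override_val=884 → 884
item=T: override_val=817 → 817
item=U: override_val=NULL, env_val=261 → 261
item=V: override_val=NULL, env_val=NULL, → literal 281 → 281
item=W: override_val=467 → 467
item=Z: override_val=NULL, env_val=390 → 390

551, 268, 247, 653, 281, 281, 884, 817, 261, 281, 467, 390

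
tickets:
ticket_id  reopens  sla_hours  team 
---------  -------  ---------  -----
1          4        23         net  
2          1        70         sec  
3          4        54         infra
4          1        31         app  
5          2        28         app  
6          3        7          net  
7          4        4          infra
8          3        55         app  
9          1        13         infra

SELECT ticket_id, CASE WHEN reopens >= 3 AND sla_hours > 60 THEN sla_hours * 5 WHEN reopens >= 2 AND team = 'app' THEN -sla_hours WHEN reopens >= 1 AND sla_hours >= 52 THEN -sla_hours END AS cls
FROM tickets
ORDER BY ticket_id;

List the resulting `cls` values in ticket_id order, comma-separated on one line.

NULL, -70, -54, NULL, -28, NULL, NULL, -55, NULL

ticket_id=1: (no match → NULL) → NULL
ticket_id=2: reopens >= 1 AND sla_hours >= 52 → -70
ticket_id=3: reopens >= 1 AND sla_hours >= 52 → -54
ticket_id=4: (no match → NULL) → NULL
ticket_id=5: reopens >= 2 AND team = 'app' → -28
ticket_id=6: (no match → NULL) → NULL
ticket_id=7: (no match → NULL) → NULL
ticket_id=8: reopens >= 2 AND team = 'app' → -55
ticket_id=9: (no match → NULL) → NULL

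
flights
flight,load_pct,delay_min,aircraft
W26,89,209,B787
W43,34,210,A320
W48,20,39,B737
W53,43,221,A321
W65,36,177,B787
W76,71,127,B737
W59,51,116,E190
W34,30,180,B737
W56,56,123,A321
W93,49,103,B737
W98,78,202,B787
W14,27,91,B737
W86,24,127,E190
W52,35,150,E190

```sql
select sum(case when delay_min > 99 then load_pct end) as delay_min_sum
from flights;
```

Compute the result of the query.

596

flight=W26: ✓ → 89
flight=W43: ✓ → 34
flight=W48: ✗
flight=W53: ✓ → 43
flight=W65: ✓ → 36
flight=W76: ✓ → 71
flight=W59: ✓ → 51
flight=W34: ✓ → 30
flight=W56: ✓ → 56
flight=W93: ✓ → 49
flight=W98: ✓ → 78
flight=W14: ✗
flight=W86: ✓ → 24
flight=W52: ✓ → 35
delay_min_sum = 89 + 34 + 43 + 36 + 71 + 51 + 30 + 56 + 49 + 78 + 24 + 35 = 596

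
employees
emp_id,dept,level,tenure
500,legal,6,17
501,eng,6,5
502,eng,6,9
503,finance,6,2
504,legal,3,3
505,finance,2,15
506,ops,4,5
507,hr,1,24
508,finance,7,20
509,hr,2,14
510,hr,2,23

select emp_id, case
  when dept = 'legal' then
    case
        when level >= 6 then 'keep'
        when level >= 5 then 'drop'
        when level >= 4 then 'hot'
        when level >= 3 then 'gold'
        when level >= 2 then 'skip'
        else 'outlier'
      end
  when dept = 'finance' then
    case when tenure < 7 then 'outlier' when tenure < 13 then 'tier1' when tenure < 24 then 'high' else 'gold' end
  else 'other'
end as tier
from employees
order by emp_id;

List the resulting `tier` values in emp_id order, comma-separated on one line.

emp_id=500: dept='legal' → inner[level >= 6] → keep
emp_id=501: dept='eng' → outer ELSE → other
emp_id=502: dept='eng' → outer ELSE → other
emp_id=503: dept='finance' → inner[tenure < 7] → outlier
emp_id=504: dept='legal' → inner[level >= 3] → gold
emp_id=505: dept='finance' → inner[tenure < 24] → high
emp_id=506: dept='ops' → outer ELSE → other
emp_id=507: dept='hr' → outer ELSE → other
emp_id=508: dept='finance' → inner[tenure < 24] → high
emp_id=509: dept='hr' → outer ELSE → other
emp_id=510: dept='hr' → outer ELSE → other

keep, other, other, outlier, gold, high, other, other, high, other, other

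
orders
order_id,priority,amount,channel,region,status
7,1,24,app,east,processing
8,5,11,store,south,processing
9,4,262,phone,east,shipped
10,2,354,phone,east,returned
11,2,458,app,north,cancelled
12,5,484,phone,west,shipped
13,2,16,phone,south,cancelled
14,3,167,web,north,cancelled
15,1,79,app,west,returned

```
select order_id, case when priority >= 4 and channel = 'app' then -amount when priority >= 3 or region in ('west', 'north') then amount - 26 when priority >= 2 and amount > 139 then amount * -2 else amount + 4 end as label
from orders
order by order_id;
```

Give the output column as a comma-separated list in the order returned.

28, -15, 236, -708, 432, 458, 20, 141, 53

order_id=7: ELSE → 28
order_id=8: priority >= 3 or region in ('west', 'north') → -15
order_id=9: priority >= 3 or region in ('west', 'north') → 236
order_id=10: priority >= 2 and amount > 139 → -708
order_id=11: priority >= 3 or region in ('west', 'north') → 432
order_id=12: priority >= 3 or region in ('west', 'north') → 458
order_id=13: ELSE → 20
order_id=14: priority >= 3 or region in ('west', 'north') → 141
order_id=15: priority >= 3 or region in ('west', 'north') → 53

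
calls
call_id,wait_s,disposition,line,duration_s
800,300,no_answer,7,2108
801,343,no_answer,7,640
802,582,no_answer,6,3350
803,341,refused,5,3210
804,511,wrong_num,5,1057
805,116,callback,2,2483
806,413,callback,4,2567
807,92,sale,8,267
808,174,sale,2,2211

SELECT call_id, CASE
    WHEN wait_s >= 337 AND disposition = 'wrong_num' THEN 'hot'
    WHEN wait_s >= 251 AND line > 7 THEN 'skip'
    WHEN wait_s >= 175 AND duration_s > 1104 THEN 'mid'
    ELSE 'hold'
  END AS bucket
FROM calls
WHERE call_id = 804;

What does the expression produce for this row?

hot

call_id = 804: wait_s=511, disposition=wrong_num, line=5, duration_s=1057.
wait_s >= 337 AND disposition = 'wrong_num' → true → hot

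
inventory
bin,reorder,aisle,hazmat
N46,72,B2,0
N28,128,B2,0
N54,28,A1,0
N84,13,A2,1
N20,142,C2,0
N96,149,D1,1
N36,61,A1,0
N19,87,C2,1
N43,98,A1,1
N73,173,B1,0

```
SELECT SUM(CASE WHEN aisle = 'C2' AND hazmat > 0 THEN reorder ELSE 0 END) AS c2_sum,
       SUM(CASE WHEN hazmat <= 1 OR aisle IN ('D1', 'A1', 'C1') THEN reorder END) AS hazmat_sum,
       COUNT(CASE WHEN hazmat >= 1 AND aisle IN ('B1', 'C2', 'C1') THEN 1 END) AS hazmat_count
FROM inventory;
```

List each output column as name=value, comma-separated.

c2_sum=87, hazmat_sum=951, hazmat_count=1

[c2_sum: aisle = 'C2' AND hazmat > 0]
bin=N46: ✗
bin=N28: ✗
bin=N54: ✗
bin=N84: ✗
bin=N20: ✗
bin=N96: ✗
bin=N36: ✗
bin=N19: ✓ → 87
bin=N43: ✗
bin=N73: ✗
c2_sum = 87
—
[hazmat_sum: hazmat <= 1 OR aisle IN ('D1', 'A1', 'C1')]
bin=N46: ✓ → 72
bin=N28: ✓ → 128
bin=N54: ✓ → 28
bin=N84: ✓ → 13
bin=N20: ✓ → 142
bin=N96: ✓ → 149
bin=N36: ✓ → 61
bin=N19: ✓ → 87
bin=N43: ✓ → 98
bin=N73: ✓ → 173
hazmat_sum = 72 + 128 + 28 + 13 + 142 + 149 + 61 + 87 + 98 + 173 = 951
—
[hazmat_count: hazmat >= 1 AND aisle IN ('B1', 'C2', 'C1')]
bin=N46: ✗
bin=N28: ✗
bin=N54: ✗
bin=N84: ✗
bin=N20: ✗
bin=N96: ✗
bin=N36: ✗
bin=N19: ✓ → 1
bin=N43: ✗
bin=N73: ✗
hazmat_count = COUNT(1) = 1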